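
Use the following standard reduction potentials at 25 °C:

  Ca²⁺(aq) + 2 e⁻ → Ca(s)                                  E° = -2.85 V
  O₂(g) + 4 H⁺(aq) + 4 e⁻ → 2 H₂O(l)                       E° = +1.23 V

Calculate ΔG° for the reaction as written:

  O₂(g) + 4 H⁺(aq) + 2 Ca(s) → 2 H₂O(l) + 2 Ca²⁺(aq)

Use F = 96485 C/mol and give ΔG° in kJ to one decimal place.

As written, O₂/H₂O is reduced (cathode) and Ca²⁺/Ca is oxidised (anode), so E°cell = (+1.23) − (-2.85) = +4.08 V.
Balancing electrons gives n = 4.
ΔG° = −nFE° = −(4)(96485)(+4.08) = -1,574,635 J = -1574.6 kJ.

-1574.6 kJ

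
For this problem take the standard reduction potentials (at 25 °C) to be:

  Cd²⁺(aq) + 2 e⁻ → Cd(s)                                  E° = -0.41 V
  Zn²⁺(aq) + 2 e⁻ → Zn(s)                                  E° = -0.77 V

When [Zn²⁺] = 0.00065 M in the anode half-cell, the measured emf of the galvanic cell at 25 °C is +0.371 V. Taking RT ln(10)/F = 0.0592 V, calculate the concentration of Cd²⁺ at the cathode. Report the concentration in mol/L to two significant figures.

0.0015 M

Cd²⁺/Cd is the cathode, Zn²⁺/Zn the anode: E°cell = +0.36 V, n = 2.
Overall reaction: Cd²⁺(aq) + Zn(s) → Cd(s) + Zn²⁺(aq); Q = [Zn²⁺]^1/[Cd²⁺]^1.
From E = E° − (0.0592/n) log Q: log Q = (E° − E)·n/0.0592 = (+0.36 − (+0.371))·2/0.0592 = -0.3716.
So 1·log[Cd²⁺] = 1·log(0.00065) − log Q = -3.1871 − (-0.3716) = -2.8155; [Cd²⁺] = 10^(-2.8155) ≈ 0.0015 M.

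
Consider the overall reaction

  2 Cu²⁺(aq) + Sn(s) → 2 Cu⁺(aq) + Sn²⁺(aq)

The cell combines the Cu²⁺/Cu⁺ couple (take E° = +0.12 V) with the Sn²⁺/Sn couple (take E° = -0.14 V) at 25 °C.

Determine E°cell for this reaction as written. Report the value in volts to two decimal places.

+0.26 V

The Cu²⁺/Cu⁺ couple has the higher reduction potential, so it is the cathode; Sn²⁺/Sn is oxidised at the anode.
E°cell = E°(cathode) − E°(anode) = (+0.12) − (-0.14) = +0.26 V.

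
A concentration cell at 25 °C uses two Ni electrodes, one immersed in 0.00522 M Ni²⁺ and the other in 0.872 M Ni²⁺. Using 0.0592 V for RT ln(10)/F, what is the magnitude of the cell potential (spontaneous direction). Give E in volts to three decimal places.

+0.066 V

For a concentration cell E°cell = 0. The 0.872 M side is the cathode (reduction is favoured where [Ni²⁺] is higher).
With n = 2, E = −(0.0592/2) log([Ni²⁺]ₐₙ/[Ni²⁺]꜀ₐₜ) = −(0.0592/2) log(0.00522/0.872) = −(0.0592/2)(-2.223) = +0.066 V.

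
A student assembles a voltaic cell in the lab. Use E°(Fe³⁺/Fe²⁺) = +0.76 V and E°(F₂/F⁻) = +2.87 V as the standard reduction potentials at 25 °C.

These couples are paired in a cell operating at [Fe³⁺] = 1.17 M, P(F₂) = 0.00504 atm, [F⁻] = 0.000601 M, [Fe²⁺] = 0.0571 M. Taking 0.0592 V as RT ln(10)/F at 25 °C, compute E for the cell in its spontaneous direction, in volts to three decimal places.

+2.155 V

F₂/F⁻ is the cathode (higher E°), Fe³⁺/Fe²⁺ the anode: E°cell = +2.87 − (+0.76) = +2.11 V, n = 2.
Overall: F₂(g) + 2 Fe²⁺(aq) → 2 F⁻(aq) + 2 Fe³⁺(aq)
Q = [F⁻]^2·[Fe³⁺]^2 / (P(F₂)·[Fe²⁺]^2); log Q = -1.522.
E = E° − (0.0592/n) log Q = +2.11 − (0.0592/2)(-1.522) = +2.155 V.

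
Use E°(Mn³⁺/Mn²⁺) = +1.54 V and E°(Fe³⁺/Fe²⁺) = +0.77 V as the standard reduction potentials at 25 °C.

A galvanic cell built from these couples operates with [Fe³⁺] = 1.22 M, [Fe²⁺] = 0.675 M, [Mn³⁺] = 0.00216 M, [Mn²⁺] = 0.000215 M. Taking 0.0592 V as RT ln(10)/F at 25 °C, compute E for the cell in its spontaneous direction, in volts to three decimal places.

Mn³⁺/Mn²⁺ is the cathode (higher E°), Fe³⁺/Fe²⁺ the anode: E°cell = +1.54 − (+0.77) = +0.77 V, n = 1.
Overall: Mn³⁺(aq) + Fe²⁺(aq) → Mn²⁺(aq) + Fe³⁺(aq)
Q = [Mn²⁺]·[Fe³⁺] / ([Mn³⁺]·[Fe²⁺]); log Q = -0.745.
E = E° − (0.0592/n) log Q = +0.77 − (0.0592/1)(-0.745) = +0.814 V.

+0.814 V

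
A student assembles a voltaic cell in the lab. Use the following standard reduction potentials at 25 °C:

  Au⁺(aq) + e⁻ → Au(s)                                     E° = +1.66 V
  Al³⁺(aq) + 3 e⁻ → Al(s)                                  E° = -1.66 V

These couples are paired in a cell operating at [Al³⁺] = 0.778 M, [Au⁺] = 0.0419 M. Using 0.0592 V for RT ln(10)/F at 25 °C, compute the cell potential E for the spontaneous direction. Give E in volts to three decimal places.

Au⁺/Au is the cathode (higher E°), Al³⁺/Al the anode: E°cell = +1.66 − (-1.66) = +3.32 V, n = 3.
Overall: 3 Au⁺(aq) + Al(s) → 3 Au(s) + Al³⁺(aq)
Q = [Al³⁺] / ([Au⁺]^3); log Q = 4.024.
E = E° − (0.0592/n) log Q = +3.32 − (0.0592/3)(4.024) = +3.241 V.

+3.241 V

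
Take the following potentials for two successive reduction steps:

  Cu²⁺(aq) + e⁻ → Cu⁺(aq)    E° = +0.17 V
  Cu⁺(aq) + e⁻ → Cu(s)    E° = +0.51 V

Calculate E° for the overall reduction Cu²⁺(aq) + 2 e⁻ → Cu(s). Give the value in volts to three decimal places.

Since ΔG° = −nFE° is additive over sequential reductions, n₃E°₃ = n₁E°₁ + n₂E°₂.
E°₃ = (1×+0.17 + 1×+0.51) / 2 = (+0.680) / 2 = +0.340 V.

+0.340 V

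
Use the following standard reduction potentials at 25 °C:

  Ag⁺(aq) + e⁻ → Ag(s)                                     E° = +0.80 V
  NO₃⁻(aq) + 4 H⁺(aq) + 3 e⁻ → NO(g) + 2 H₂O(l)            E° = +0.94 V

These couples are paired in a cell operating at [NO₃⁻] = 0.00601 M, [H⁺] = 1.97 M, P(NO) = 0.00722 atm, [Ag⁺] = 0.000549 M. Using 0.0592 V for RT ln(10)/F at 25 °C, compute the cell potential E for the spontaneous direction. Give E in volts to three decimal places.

+0.355 V

NO₃⁻/NO is the cathode (higher E°), Ag⁺/Ag the anode: E°cell = +0.94 − (+0.80) = +0.14 V, n = 3.
Overall: NO₃⁻(aq) + 4 H⁺(aq) + 3 Ag(s) → NO(g) + 2 H₂O(l) + 3 Ag⁺(aq)
Q = P(NO)·[Ag⁺]^3 / ([NO₃⁻]·[H⁺]^4); log Q = -10.879.
E = E° − (0.0592/n) log Q = +0.14 − (0.0592/3)(-10.879) = +0.355 V.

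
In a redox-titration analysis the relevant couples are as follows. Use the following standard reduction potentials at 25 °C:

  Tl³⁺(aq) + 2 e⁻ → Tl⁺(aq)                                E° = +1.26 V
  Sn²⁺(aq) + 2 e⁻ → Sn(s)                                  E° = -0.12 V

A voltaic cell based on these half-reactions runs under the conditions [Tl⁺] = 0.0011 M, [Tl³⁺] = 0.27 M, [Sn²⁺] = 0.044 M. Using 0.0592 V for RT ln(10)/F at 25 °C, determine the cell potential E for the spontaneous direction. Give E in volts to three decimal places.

+1.491 V

Tl³⁺/Tl⁺ is the cathode (higher E°), Sn²⁺/Sn the anode: E°cell = +1.26 − (-0.12) = +1.38 V, n = 2.
Overall: Tl³⁺(aq) + Sn(s) → Tl⁺(aq) + Sn²⁺(aq)
Q = [Tl⁺]·[Sn²⁺] / ([Tl³⁺]); log Q = -3.747.
E = E° − (0.0592/n) log Q = +1.38 − (0.0592/2)(-3.747) = +1.491 V.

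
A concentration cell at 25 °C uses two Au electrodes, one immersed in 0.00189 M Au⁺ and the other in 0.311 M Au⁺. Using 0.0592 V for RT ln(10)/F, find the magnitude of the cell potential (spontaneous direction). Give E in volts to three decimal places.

+0.131 V

For a concentration cell E°cell = 0. The 0.311 M side is the cathode (reduction is favoured where [Au⁺] is higher).
With n = 1, E = −(0.0592/1) log([Au⁺]ₐₙ/[Au⁺]꜀ₐₜ) = −(0.0592/1) log(0.00189/0.311) = −(0.0592/1)(-2.216) = +0.131 V.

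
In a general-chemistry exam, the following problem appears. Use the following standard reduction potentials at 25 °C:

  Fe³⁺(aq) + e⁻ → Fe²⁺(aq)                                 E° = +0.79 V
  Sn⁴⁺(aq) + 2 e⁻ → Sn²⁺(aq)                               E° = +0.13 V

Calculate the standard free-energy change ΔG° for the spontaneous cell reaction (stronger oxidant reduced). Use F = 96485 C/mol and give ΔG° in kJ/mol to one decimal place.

-127.4 kJ/mol

Fe³⁺/Fe²⁺ (E° = +0.79 V) is the cathode; Sn⁴⁺/Sn²⁺ (E° = +0.13 V) is the anode, so E°cell = +0.66 V.
Balancing electrons gives n = 2 (lcm of 1 and 2).
ΔG° = −nFE° = −(2)(96485)(+0.66) = -127,360 J = -127.4 kJ/mol.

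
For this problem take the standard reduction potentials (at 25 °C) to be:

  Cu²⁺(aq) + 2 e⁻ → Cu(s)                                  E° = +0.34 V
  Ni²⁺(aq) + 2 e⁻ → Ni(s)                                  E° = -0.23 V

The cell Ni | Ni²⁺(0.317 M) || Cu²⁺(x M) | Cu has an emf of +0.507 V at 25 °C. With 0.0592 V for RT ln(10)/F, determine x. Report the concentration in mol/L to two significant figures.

0.0024 M

Cu²⁺/Cu is the cathode, Ni²⁺/Ni the anode: E°cell = +0.57 V, n = 2.
Overall reaction: Cu²⁺(aq) + Ni(s) → Cu(s) + Ni²⁺(aq); Q = [Ni²⁺]^1/[Cu²⁺]^1.
From E = E° − (0.0592/n) log Q: log Q = (E° − E)·n/0.0592 = (+0.57 − (+0.507))·2/0.0592 = 2.1284.
So 1·log[Cu²⁺] = 1·log(0.317) − log Q = -0.4989 − (2.1284) = -2.6273; [Cu²⁺] = 10^(-2.6273) ≈ 0.0024 M.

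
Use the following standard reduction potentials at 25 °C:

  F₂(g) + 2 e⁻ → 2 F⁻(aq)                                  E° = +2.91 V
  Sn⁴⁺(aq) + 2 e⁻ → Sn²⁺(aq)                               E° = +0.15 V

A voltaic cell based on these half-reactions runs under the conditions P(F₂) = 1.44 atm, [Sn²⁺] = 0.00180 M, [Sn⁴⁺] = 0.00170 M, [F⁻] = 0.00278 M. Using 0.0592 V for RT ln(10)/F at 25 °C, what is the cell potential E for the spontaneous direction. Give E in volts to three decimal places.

+2.917 V

F₂/F⁻ is the cathode (higher E°), Sn⁴⁺/Sn²⁺ the anode: E°cell = +2.91 − (+0.15) = +2.76 V, n = 2.
Overall: F₂(g) + Sn²⁺(aq) → 2 F⁻(aq) + Sn⁴⁺(aq)
Q = [F⁻]^2·[Sn⁴⁺] / (P(F₂)·[Sn²⁺]); log Q = -5.295.
E = E° − (0.0592/n) log Q = +2.76 − (0.0592/2)(-5.295) = +2.917 V.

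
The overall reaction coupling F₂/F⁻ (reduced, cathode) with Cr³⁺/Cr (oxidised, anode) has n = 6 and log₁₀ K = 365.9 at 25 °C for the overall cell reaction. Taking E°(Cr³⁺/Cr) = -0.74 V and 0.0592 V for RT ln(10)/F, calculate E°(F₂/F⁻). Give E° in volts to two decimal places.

E°cell = (0.0592/n)·log K = (0.0592/6)(365.9) = +3.610 V.
Since F₂/F⁻ is the cathode and Cr³⁺/Cr the anode, E°cell = E°(F₂/F⁻) − E°(Cr³⁺/Cr).
So E°(F₂/F⁻) = E°cell + E°(Cr³⁺/Cr) = +3.610 + (-0.74) = +2.87 V.

+2.87 V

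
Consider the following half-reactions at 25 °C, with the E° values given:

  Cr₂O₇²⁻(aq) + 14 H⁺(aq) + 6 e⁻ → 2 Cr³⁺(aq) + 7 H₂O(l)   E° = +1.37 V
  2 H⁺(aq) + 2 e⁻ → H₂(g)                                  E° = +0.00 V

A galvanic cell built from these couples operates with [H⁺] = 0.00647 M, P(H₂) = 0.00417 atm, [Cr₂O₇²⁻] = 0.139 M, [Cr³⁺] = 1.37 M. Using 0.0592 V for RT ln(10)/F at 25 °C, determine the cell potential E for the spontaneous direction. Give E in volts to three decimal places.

Cr₂O₇²⁻/Cr³⁺ is the cathode (higher E°), H⁺/H₂ the anode: E°cell = +1.37 − (+0.00) = +1.37 V, n = 6.
Overall: Cr₂O₇²⁻(aq) + 8 H⁺(aq) + 3 H₂(g) → 2 Cr³⁺(aq) + 7 H₂O(l)
Q = [Cr³⁺]^2 / ([Cr₂O₇²⁻]·[H⁺]^8·P(H₂)^3); log Q = 25.783.
E = E° − (0.0592/n) log Q = +1.37 − (0.0592/6)(25.783) = +1.116 V.

+1.116 V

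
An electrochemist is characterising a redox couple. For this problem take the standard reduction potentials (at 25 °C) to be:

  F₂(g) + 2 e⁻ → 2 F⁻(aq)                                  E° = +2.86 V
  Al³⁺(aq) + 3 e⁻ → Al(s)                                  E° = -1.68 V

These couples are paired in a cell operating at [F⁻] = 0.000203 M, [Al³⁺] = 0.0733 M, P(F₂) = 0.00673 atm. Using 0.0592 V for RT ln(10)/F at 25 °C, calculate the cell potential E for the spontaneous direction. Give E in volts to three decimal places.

+4.717 V

F₂/F⁻ is the cathode (higher E°), Al³⁺/Al the anode: E°cell = +2.86 − (-1.68) = +4.54 V, n = 6.
Overall: 3 F₂(g) + 2 Al(s) → 6 F⁻(aq) + 2 Al³⁺(aq)
Q = [F⁻]^6·[Al³⁺]^2 / (P(F₂)^3); log Q = -17.909.
E = E° − (0.0592/n) log Q = +4.54 − (0.0592/6)(-17.909) = +4.717 V.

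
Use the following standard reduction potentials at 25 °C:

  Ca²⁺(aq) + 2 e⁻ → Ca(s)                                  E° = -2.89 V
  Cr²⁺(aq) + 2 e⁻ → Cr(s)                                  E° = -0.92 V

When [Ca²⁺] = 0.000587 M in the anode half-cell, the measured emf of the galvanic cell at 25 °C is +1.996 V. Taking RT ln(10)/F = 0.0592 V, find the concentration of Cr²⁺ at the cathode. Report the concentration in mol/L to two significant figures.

Cr²⁺/Cr is the cathode, Ca²⁺/Ca the anode: E°cell = +1.97 V, n = 2.
Overall reaction: Cr²⁺(aq) + Ca(s) → Cr(s) + Ca²⁺(aq); Q = [Ca²⁺]^1/[Cr²⁺]^1.
From E = E° − (0.0592/n) log Q: log Q = (E° − E)·n/0.0592 = (+1.97 − (+1.996))·2/0.0592 = -0.8784.
So 1·log[Cr²⁺] = 1·log(0.000587) − log Q = -3.2314 − (-0.8784) = -2.3530; [Cr²⁺] = 10^(-2.3530) ≈ 0.0044 M.

0.0044 M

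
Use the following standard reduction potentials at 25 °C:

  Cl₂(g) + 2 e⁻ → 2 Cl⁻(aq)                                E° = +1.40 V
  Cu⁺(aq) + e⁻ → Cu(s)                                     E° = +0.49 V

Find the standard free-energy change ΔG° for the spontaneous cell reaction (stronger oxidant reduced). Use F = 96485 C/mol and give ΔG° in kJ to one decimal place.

-175.6 kJ

Cl₂/Cl⁻ (E° = +1.40 V) is the cathode; Cu⁺/Cu (E° = +0.49 V) is the anode, so E°cell = +0.91 V.
Balancing electrons gives n = 2 (lcm of 2 and 1).
ΔG° = −nFE° = −(2)(96485)(+0.91) = -175,603 J = -175.6 kJ.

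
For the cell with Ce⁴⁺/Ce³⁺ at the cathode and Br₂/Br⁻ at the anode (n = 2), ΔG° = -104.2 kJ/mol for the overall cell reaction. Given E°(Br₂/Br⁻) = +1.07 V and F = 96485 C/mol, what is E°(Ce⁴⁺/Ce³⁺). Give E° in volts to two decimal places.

E°cell = −ΔG°/(nF) = −(-104.2×10³)/((2)(96485)) = +0.540 V.
Since Ce⁴⁺/Ce³⁺ is the cathode and Br₂/Br⁻ the anode, E°cell = E°(Ce⁴⁺/Ce³⁺) − E°(Br₂/Br⁻).
So E°(Ce⁴⁺/Ce³⁺) = E°cell + E°(Br₂/Br⁻) = +0.540 + (+1.07) = +1.61 V.

+1.61 V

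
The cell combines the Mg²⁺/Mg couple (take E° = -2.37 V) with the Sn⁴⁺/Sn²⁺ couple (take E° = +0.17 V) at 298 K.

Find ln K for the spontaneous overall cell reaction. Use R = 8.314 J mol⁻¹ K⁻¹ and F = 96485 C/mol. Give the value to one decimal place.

Cathode: Sn⁴⁺/Sn²⁺; anode: Mg²⁺/Mg. E°cell = (+0.17) − (-2.37) = +2.54 V, with n = 2.
ΔG° = −nFE° = −RT ln K, so ln K = nFE°/(RT) = (2)(96485)(+2.54) / ((8.314)(298)) = 197.832.

197.8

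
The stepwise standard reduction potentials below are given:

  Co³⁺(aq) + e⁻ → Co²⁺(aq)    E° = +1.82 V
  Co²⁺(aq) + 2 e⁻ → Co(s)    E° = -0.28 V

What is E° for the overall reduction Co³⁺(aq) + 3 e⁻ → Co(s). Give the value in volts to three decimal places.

Since ΔG° = −nFE° is additive over sequential reductions, n₃E°₃ = n₁E°₁ + n₂E°₂.
E°₃ = (1×+1.82 + 2×-0.28) / 3 = (+1.260) / 3 = +0.420 V.

+0.420 V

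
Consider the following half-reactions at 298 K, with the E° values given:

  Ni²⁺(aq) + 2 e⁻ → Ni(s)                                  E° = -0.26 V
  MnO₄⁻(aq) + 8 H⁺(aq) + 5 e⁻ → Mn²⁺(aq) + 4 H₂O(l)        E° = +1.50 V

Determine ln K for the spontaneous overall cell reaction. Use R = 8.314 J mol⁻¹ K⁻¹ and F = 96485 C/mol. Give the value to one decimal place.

685.4

Cathode: MnO₄⁻/Mn²⁺; anode: Ni²⁺/Ni. E°cell = (+1.50) − (-0.26) = +1.76 V, with n = 10.
ΔG° = −nFE° = −RT ln K, so ln K = nFE°/(RT) = (10)(96485)(+1.76) / ((8.314)(298)) = 685.403.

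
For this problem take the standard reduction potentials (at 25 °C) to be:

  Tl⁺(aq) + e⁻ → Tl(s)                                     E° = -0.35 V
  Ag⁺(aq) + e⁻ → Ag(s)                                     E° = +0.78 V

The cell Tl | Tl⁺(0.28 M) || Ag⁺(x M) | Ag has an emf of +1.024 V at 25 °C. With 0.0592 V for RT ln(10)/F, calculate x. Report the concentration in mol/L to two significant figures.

Ag⁺/Ag is the cathode, Tl⁺/Tl the anode: E°cell = +1.13 V, n = 1.
Overall reaction: Ag⁺(aq) + Tl(s) → Ag(s) + Tl⁺(aq); Q = [Tl⁺]^1/[Ag⁺]^1.
From E = E° − (0.0592/n) log Q: log Q = (E° − E)·n/0.0592 = (+1.13 − (+1.024))·1/0.0592 = 1.7905.
So 1·log[Ag⁺] = 1·log(0.28) − log Q = -0.5528 − (1.7905) = -2.3433; [Ag⁺] = 10^(-2.3433) ≈ 0.0045 M.

0.0045 M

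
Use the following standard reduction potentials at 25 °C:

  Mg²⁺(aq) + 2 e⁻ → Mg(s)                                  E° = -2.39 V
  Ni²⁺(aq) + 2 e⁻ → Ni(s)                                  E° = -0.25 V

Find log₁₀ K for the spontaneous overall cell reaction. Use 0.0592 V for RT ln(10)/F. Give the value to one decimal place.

72.3

Cathode: Ni²⁺/Ni; anode: Mg²⁺/Mg. E°cell = +2.14 V, n = 2.
log K = nE°cell / 0.0592 = (2)(+2.14) / 0.0592 = 72.3.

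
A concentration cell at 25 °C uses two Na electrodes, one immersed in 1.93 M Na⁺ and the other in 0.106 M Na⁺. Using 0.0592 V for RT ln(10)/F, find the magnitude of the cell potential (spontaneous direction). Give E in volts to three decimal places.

For a concentration cell E°cell = 0. The 1.93 M side is the cathode (reduction is favoured where [Na⁺] is higher).
With n = 1, E = −(0.0592/1) log([Na⁺]ₐₙ/[Na⁺]꜀ₐₜ) = −(0.0592/1) log(0.106/1.93) = −(0.0592/1)(-1.260) = +0.075 V.

+0.075 V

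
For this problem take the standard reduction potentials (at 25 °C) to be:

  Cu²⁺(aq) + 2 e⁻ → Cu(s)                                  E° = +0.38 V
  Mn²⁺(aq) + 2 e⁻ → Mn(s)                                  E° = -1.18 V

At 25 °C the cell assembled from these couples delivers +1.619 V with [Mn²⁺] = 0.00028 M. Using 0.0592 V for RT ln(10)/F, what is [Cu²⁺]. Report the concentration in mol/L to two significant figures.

0.028 M

Cu²⁺/Cu is the cathode, Mn²⁺/Mn the anode: E°cell = +1.56 V, n = 2.
Overall reaction: Cu²⁺(aq) + Mn(s) → Cu(s) + Mn²⁺(aq); Q = [Mn²⁺]^1/[Cu²⁺]^1.
From E = E° − (0.0592/n) log Q: log Q = (E° − E)·n/0.0592 = (+1.56 − (+1.619))·2/0.0592 = -1.9932.
So 1·log[Cu²⁺] = 1·log(0.00028) − log Q = -3.5528 − (-1.9932) = -1.5596; [Cu²⁺] = 10^(-1.5596) ≈ 0.028 M.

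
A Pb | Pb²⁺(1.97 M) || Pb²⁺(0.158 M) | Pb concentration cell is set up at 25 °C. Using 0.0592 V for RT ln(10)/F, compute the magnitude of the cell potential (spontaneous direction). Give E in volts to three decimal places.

+0.032 V

For a concentration cell E°cell = 0. The 1.97 M side is the cathode (reduction is favoured where [Pb²⁺] is higher).
With n = 2, E = −(0.0592/2) log([Pb²⁺]ₐₙ/[Pb²⁺]꜀ₐₜ) = −(0.0592/2) log(0.158/1.97) = −(0.0592/2)(-1.096) = +0.032 V.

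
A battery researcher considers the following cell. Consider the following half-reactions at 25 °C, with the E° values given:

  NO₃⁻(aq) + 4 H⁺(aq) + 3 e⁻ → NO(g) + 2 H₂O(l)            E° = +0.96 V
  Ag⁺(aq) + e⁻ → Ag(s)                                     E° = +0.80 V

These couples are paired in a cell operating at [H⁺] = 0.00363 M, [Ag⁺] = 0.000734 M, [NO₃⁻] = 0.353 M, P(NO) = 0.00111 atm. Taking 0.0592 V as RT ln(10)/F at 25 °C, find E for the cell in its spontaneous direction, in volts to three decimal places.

+0.202 V

NO₃⁻/NO is the cathode (higher E°), Ag⁺/Ag the anode: E°cell = +0.96 − (+0.80) = +0.16 V, n = 3.
Overall: NO₃⁻(aq) + 4 H⁺(aq) + 3 Ag(s) → NO(g) + 2 H₂O(l) + 3 Ag⁺(aq)
Q = P(NO)·[Ag⁺]^3 / ([NO₃⁻]·[H⁺]^4); log Q = -2.145.
E = E° − (0.0592/n) log Q = +0.16 − (0.0592/3)(-2.145) = +0.202 V.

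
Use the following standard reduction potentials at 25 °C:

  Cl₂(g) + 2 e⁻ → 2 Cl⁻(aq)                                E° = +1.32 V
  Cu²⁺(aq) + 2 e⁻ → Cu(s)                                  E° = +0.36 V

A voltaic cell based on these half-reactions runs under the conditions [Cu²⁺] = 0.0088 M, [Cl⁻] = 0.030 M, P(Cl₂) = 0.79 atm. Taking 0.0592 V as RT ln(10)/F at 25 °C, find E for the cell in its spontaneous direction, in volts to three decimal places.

Cl₂/Cl⁻ is the cathode (higher E°), Cu²⁺/Cu the anode: E°cell = +1.32 − (+0.36) = +0.96 V, n = 2.
Overall: Cl₂(g) + Cu(s) → 2 Cl⁻(aq) + Cu²⁺(aq)
Q = [Cl⁻]^2·[Cu²⁺] / (P(Cl₂)); log Q = -4.999.
E = E° − (0.0592/n) log Q = +0.96 − (0.0592/2)(-4.999) = +1.108 V.

+1.108 V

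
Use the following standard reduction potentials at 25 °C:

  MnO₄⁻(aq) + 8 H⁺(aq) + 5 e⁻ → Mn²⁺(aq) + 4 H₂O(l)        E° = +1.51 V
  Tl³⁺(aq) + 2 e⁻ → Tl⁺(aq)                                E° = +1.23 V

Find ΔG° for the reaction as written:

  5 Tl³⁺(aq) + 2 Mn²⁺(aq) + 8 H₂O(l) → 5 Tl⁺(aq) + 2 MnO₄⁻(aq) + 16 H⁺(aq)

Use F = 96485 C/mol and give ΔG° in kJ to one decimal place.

+270.2 kJ

As written, Tl³⁺/Tl⁺ is reduced (cathode) and MnO₄⁻/Mn²⁺ is oxidised (anode), so E°cell = (+1.23) − (+1.51) = -0.28 V.
Balancing electrons gives n = 10.
ΔG° = −nFE° = −(10)(96485)(-0.28) = 270,158 J = +270.2 kJ.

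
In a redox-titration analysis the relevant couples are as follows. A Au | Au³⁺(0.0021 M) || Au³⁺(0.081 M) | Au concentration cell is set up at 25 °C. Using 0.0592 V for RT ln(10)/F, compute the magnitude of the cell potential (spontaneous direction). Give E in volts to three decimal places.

+0.031 V

For a concentration cell E°cell = 0. The 0.081 M side is the cathode (reduction is favoured where [Au³⁺] is higher).
With n = 3, E = −(0.0592/3) log([Au³⁺]ₐₙ/[Au³⁺]꜀ₐₜ) = −(0.0592/3) log(0.0021/0.081) = −(0.0592/3)(-1.586) = +0.031 V.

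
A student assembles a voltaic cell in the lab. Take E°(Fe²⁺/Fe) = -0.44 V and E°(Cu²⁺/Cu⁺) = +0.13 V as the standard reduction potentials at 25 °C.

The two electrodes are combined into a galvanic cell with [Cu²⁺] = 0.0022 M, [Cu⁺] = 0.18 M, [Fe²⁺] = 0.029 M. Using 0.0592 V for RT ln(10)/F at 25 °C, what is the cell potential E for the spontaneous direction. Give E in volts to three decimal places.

+0.502 V

Cu²⁺/Cu⁺ is the cathode (higher E°), Fe²⁺/Fe the anode: E°cell = +0.13 − (-0.44) = +0.57 V, n = 2.
Overall: 2 Cu²⁺(aq) + Fe(s) → 2 Cu⁺(aq) + Fe²⁺(aq)
Q = [Cu⁺]^2·[Fe²⁺] / ([Cu²⁺]^2); log Q = 2.288.
E = E° − (0.0592/n) log Q = +0.57 − (0.0592/2)(2.288) = +0.502 V.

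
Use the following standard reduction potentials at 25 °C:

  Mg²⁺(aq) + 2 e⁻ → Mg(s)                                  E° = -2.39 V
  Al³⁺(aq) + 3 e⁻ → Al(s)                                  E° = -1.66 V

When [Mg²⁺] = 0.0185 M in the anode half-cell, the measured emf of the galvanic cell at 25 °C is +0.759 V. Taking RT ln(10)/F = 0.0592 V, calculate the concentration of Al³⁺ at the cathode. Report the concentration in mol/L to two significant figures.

Al³⁺/Al is the cathode, Mg²⁺/Mg the anode: E°cell = +0.73 V, n = 6.
Overall reaction: 2 Al³⁺(aq) + 3 Mg(s) → 2 Al(s) + 3 Mg²⁺(aq); Q = [Mg²⁺]^3/[Al³⁺]^2.
From E = E° − (0.0592/n) log Q: log Q = (E° − E)·n/0.0592 = (+0.73 − (+0.759))·6/0.0592 = -2.9392.
So 2·log[Al³⁺] = 3·log(0.0185) − log Q = -5.1985 − (-2.9392) = -2.2593; log[Al³⁺] = -2.2593 / 2 = -1.1297; [Al³⁺] = 10^(-1.1297) ≈ 0.074 M.

0.074 M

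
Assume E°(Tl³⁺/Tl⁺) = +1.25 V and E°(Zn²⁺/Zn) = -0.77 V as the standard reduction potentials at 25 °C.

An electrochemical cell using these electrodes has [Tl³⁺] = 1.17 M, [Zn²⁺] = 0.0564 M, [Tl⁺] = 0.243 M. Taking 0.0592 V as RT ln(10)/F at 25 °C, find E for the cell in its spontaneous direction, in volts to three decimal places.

+2.077 V

Tl³⁺/Tl⁺ is the cathode (higher E°), Zn²⁺/Zn the anode: E°cell = +1.25 − (-0.77) = +2.02 V, n = 2.
Overall: Tl³⁺(aq) + Zn(s) → Tl⁺(aq) + Zn²⁺(aq)
Q = [Tl⁺]·[Zn²⁺] / ([Tl³⁺]); log Q = -1.931.
E = E° − (0.0592/n) log Q = +2.02 − (0.0592/2)(-1.931) = +2.077 V.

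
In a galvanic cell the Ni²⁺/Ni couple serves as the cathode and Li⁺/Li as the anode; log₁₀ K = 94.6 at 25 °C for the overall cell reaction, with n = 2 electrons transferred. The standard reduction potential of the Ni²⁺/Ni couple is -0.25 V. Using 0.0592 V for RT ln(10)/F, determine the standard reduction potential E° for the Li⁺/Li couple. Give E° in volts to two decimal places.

-3.05 V

E°cell = (0.0592/n)·log K = (0.0592/2)(94.6) = +2.800 V.
Since Ni²⁺/Ni is the cathode and Li⁺/Li the anode, E°cell = E°(Ni²⁺/Ni) − E°(Li⁺/Li).
So E°(Li⁺/Li) = E°(Ni²⁺/Ni) − E°cell = (-0.25) − (+2.800) = -3.05 V.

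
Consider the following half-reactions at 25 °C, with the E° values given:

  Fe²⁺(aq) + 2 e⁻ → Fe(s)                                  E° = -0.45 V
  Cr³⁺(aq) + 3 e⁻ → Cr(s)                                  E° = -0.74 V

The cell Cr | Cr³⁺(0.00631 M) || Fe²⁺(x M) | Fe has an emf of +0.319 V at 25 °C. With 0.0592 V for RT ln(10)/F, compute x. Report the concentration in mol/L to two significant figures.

Fe²⁺/Fe is the cathode, Cr³⁺/Cr the anode: E°cell = +0.29 V, n = 6.
Overall reaction: 3 Fe²⁺(aq) + 2 Cr(s) → 3 Fe(s) + 2 Cr³⁺(aq); Q = [Cr³⁺]^2/[Fe²⁺]^3.
From E = E° − (0.0592/n) log Q: log Q = (E° − E)·n/0.0592 = (+0.29 − (+0.319))·6/0.0592 = -2.9392.
So 3·log[Fe²⁺] = 2·log(0.00631) − log Q = -4.3999 − (-2.9392) = -1.4607; log[Fe²⁺] = -1.4607 / 3 = -0.4869; [Fe²⁺] = 10^(-0.4869) ≈ 0.33 M.

0.33 M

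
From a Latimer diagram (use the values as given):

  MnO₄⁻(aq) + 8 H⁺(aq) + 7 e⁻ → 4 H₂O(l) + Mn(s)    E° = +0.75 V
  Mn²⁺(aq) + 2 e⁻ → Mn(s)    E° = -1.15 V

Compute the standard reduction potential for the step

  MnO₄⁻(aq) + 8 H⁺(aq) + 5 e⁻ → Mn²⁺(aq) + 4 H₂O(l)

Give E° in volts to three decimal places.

Sequential free energies add, so n₃E°₃ = n₁E°₁ + n₂E°₂.
With n₃ = 7, and the known step contributing 2×(-1.15) V, the unknown satisfies 5·E° = 7×(+0.75) − 2×(-1.15) = +7.550.
E° = +7.550 / 5 = +1.510 V.

+1.510 V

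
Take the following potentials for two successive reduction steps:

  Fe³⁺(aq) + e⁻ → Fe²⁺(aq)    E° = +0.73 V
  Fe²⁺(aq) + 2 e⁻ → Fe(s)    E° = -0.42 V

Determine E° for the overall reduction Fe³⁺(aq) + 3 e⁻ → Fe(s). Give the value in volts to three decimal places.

-0.037 V

Adding the free-energy changes (−nFE°) of the two steps gives −n₃FE°₃ = −n₁FE°₁ − n₂FE°₂.
E°₃ = (1×+0.73 + 2×-0.42) / 3 = (-0.110) / 3 = -0.037 V.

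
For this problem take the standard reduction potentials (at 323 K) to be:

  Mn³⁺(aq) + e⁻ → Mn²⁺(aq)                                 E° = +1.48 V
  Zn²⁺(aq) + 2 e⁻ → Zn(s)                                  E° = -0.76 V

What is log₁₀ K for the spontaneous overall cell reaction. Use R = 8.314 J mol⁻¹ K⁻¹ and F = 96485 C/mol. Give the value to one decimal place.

69.9

Cathode: Mn³⁺/Mn²⁺; anode: Zn²⁺/Zn. E°cell = (+1.48) − (-0.76) = +2.24 V, with n = 2.
ΔG° = −nFE° = −RT ln K, so ln K = nFE°/(RT) = (2)(96485)(+2.24) / ((8.314)(323)) = 160.963.
log₁₀ K = 160.963 / ln 10 = 69.9.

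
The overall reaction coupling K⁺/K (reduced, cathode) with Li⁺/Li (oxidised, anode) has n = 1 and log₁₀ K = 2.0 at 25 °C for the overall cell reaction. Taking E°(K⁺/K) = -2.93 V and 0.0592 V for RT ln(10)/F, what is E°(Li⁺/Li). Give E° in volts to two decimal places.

E°cell = (0.0592/n)·log K = (0.0592/1)(2.0) = +0.118 V.
Since K⁺/K is the cathode and Li⁺/Li the anode, E°cell = E°(K⁺/K) − E°(Li⁺/Li).
So E°(Li⁺/Li) = E°(K⁺/K) − E°cell = (-2.93) − (+0.118) = -3.05 V.

-3.05 V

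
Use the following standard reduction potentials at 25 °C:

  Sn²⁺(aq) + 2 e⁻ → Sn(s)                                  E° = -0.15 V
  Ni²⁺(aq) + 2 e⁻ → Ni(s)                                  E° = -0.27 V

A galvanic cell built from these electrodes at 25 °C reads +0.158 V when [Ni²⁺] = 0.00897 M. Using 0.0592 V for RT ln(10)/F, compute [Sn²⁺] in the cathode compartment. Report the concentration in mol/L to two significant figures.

Sn²⁺/Sn is the cathode, Ni²⁺/Ni the anode: E°cell = +0.12 V, n = 2.
Overall reaction: Sn²⁺(aq) + Ni(s) → Sn(s) + Ni²⁺(aq); Q = [Ni²⁺]^1/[Sn²⁺]^1.
From E = E° − (0.0592/n) log Q: log Q = (E° − E)·n/0.0592 = (+0.12 − (+0.158))·2/0.0592 = -1.2838.
So 1·log[Sn²⁺] = 1·log(0.00897) − log Q = -2.0472 − (-1.2838) = -0.7634; [Sn²⁺] = 10^(-0.7634) ≈ 0.17 M.

0.17 M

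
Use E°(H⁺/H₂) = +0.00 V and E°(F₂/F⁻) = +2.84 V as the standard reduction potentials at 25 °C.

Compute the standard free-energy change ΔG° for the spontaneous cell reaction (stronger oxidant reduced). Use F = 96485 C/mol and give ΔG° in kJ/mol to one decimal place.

F₂/F⁻ (E° = +2.84 V) is the cathode; H⁺/H₂ (E° = +0.00 V) is the anode, so E°cell = +2.84 V.
Balancing electrons gives n = 2 (lcm of 2 and 2).
ΔG° = −nFE° = −(2)(96485)(+2.84) = -548,035 J = -548.0 kJ/mol.

-548.0 kJ/mol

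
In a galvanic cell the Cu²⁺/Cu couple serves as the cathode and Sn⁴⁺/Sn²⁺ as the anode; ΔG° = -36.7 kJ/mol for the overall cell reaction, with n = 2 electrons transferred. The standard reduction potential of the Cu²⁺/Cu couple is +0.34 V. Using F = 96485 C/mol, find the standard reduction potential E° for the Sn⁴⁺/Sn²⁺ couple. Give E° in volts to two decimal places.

+0.15 V

E°cell = −ΔG°/(nF) = −(-36.7×10³)/((2)(96485)) = +0.190 V.
Since Cu²⁺/Cu is the cathode and Sn⁴⁺/Sn²⁺ the anode, E°cell = E°(Cu²⁺/Cu) − E°(Sn⁴⁺/Sn²⁺).
So E°(Sn⁴⁺/Sn²⁺) = E°(Cu²⁺/Cu) − E°cell = (+0.34) − (+0.190) = +0.15 V.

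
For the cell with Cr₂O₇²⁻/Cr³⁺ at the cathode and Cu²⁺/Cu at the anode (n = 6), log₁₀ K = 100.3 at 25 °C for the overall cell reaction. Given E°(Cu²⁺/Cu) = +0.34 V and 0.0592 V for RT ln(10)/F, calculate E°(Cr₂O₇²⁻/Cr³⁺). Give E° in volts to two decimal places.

+1.33 V

E°cell = (0.0592/n)·log K = (0.0592/6)(100.3) = +0.990 V.
Since Cr₂O₇²⁻/Cr³⁺ is the cathode and Cu²⁺/Cu the anode, E°cell = E°(Cr₂O₇²⁻/Cr³⁺) − E°(Cu²⁺/Cu).
So E°(Cr₂O₇²⁻/Cr³⁺) = E°cell + E°(Cu²⁺/Cu) = +0.990 + (+0.34) = +1.33 V.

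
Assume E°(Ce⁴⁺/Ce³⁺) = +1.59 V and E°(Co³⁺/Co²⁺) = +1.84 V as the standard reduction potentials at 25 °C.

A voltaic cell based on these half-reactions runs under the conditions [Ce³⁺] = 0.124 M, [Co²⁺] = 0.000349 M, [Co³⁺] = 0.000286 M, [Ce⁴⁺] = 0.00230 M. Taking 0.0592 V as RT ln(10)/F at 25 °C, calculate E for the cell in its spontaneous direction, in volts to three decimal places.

+0.347 V

Co³⁺/Co²⁺ is the cathode (higher E°), Ce⁴⁺/Ce³⁺ the anode: E°cell = +1.84 − (+1.59) = +0.25 V, n = 1.
Overall: Co³⁺(aq) + Ce³⁺(aq) → Co²⁺(aq) + Ce⁴⁺(aq)
Q = [Co²⁺]·[Ce⁴⁺] / ([Co³⁺]·[Ce³⁺]); log Q = -1.645.
E = E° − (0.0592/n) log Q = +0.25 − (0.0592/1)(-1.645) = +0.347 V.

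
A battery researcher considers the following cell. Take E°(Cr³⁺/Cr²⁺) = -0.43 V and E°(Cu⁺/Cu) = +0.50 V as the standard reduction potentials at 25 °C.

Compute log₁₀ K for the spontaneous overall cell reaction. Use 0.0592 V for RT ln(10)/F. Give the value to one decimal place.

Cathode: Cu⁺/Cu; anode: Cr³⁺/Cr²⁺. E°cell = +0.93 V, n = 1.
log K = nE°cell / 0.0592 = (1)(+0.93) / 0.0592 = 15.7.

15.7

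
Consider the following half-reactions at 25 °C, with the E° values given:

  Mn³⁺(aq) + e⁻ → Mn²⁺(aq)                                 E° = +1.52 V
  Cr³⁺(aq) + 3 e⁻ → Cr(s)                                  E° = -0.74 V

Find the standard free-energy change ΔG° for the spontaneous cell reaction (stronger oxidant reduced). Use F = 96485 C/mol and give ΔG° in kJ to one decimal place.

-654.2 kJ

Mn³⁺/Mn²⁺ (E° = +1.52 V) is the cathode; Cr³⁺/Cr (E° = -0.74 V) is the anode, so E°cell = +2.26 V.
Balancing electrons gives n = 3 (lcm of 1 and 3).
ΔG° = −nFE° = −(3)(96485)(+2.26) = -654,168 J = -654.2 kJ.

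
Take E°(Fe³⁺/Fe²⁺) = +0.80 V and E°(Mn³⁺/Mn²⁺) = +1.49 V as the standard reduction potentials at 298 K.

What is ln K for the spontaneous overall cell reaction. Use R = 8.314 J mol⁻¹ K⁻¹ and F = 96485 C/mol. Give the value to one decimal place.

26.9

Cathode: Mn³⁺/Mn²⁺; anode: Fe³⁺/Fe²⁺. E°cell = (+1.49) − (+0.80) = +0.69 V, with n = 1.
ΔG° = −nFE° = −RT ln K, so ln K = nFE°/(RT) = (1)(96485)(+0.69) / ((8.314)(298)) = 26.871.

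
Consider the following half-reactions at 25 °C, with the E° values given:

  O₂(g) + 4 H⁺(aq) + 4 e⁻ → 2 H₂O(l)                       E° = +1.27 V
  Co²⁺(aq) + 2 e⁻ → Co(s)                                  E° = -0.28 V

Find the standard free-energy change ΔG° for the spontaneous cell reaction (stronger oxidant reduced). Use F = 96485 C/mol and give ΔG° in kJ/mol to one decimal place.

O₂/H₂O (E° = +1.27 V) is the cathode; Co²⁺/Co (E° = -0.28 V) is the anode, so E°cell = +1.55 V.
Balancing electrons gives n = 4 (lcm of 4 and 2).
ΔG° = −nFE° = −(4)(96485)(+1.55) = -598,207 J = -598.2 kJ/mol.

-598.2 kJ/mol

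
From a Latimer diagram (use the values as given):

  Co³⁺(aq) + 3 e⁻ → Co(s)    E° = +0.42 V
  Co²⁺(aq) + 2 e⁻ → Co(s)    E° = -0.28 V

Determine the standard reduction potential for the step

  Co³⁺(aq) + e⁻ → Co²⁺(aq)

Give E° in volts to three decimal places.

+1.820 V

Sequential free energies add, so n₃E°₃ = n₁E°₁ + n₂E°₂.
With n₃ = 3, and the known step contributing 2×(-0.28) V, the unknown satisfies 1·E° = 3×(+0.42) − 2×(-0.28) = +1.820.
E° = +1.820 / 1 = +1.820 V.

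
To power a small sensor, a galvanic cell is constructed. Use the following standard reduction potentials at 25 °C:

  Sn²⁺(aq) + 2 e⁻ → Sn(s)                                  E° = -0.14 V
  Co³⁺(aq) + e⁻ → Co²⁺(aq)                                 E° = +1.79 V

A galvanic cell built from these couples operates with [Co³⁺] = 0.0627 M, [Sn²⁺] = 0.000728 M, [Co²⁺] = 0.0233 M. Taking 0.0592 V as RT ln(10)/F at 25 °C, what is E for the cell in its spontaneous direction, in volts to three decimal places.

Co³⁺/Co²⁺ is the cathode (higher E°), Sn²⁺/Sn the anode: E°cell = +1.79 − (-0.14) = +1.93 V, n = 2.
Overall: 2 Co³⁺(aq) + Sn(s) → 2 Co²⁺(aq) + Sn²⁺(aq)
Q = [Co²⁺]^2·[Sn²⁺] / ([Co³⁺]^2); log Q = -3.998.
E = E° − (0.0592/n) log Q = +1.93 − (0.0592/2)(-3.998) = +2.048 V.

+2.048 V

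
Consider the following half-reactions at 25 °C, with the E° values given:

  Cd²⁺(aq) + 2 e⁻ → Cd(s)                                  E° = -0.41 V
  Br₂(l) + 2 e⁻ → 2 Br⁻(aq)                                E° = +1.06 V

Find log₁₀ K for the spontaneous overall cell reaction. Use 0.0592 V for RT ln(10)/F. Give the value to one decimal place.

Cathode: Br₂/Br⁻; anode: Cd²⁺/Cd. E°cell = +1.47 V, n = 2.
log K = nE°cell / 0.0592 = (2)(+1.47) / 0.0592 = 49.7.

49.7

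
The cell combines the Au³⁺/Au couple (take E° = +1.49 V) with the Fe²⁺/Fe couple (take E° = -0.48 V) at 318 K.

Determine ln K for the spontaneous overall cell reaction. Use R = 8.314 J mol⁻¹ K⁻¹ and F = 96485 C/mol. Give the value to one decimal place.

Cathode: Au³⁺/Au; anode: Fe²⁺/Fe. E°cell = (+1.49) − (-0.48) = +1.97 V, with n = 6.
ΔG° = −nFE° = −RT ln K, so ln K = nFE°/(RT) = (6)(96485)(+1.97) / ((8.314)(318)) = 431.360.

431.4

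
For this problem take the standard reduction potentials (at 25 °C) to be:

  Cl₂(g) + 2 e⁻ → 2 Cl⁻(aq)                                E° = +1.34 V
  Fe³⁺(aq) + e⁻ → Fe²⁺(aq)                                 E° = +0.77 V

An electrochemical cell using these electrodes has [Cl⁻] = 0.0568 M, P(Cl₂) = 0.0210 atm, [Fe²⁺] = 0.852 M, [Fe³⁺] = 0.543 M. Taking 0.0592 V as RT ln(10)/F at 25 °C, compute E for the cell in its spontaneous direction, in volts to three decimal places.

+0.606 V

Cl₂/Cl⁻ is the cathode (higher E°), Fe³⁺/Fe²⁺ the anode: E°cell = +1.34 − (+0.77) = +0.57 V, n = 2.
Overall: Cl₂(g) + 2 Fe²⁺(aq) → 2 Cl⁻(aq) + 2 Fe³⁺(aq)
Q = [Cl⁻]^2·[Fe³⁺]^2 / (P(Cl₂)·[Fe²⁺]^2); log Q = -1.205.
E = E° − (0.0592/n) log Q = +0.57 − (0.0592/2)(-1.205) = +0.606 V.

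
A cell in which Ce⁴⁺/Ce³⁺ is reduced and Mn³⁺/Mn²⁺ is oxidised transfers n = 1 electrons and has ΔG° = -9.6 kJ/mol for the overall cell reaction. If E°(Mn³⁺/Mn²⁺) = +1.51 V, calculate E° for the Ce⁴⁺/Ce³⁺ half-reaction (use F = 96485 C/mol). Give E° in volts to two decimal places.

E°cell = −ΔG°/(nF) = −(-9.6×10³)/((1)(96485)) = +0.099 V.
Since Ce⁴⁺/Ce³⁺ is the cathode and Mn³⁺/Mn²⁺ the anode, E°cell = E°(Ce⁴⁺/Ce³⁺) − E°(Mn³⁺/Mn²⁺).
So E°(Ce⁴⁺/Ce³⁺) = E°cell + E°(Mn³⁺/Mn²⁺) = +0.099 + (+1.51) = +1.61 V.

+1.61 V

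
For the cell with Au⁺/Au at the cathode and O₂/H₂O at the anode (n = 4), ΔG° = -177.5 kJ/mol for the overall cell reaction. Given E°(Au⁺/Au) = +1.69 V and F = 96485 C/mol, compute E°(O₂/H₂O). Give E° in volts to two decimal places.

+1.23 V

E°cell = −ΔG°/(nF) = −(-177.5×10³)/((4)(96485)) = +0.460 V.
Since Au⁺/Au is the cathode and O₂/H₂O the anode, E°cell = E°(Au⁺/Au) − E°(O₂/H₂O).
So E°(O₂/H₂O) = E°(Au⁺/Au) − E°cell = (+1.69) − (+0.460) = +1.23 V.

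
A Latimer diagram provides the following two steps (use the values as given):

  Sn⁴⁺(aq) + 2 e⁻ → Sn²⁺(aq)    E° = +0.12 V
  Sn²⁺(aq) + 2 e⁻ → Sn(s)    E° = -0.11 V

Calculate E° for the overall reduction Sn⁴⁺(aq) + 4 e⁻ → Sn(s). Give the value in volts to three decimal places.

+0.005 V

Since ΔG° = −nFE° is additive over sequential reductions, n₃E°₃ = n₁E°₁ + n₂E°₂.
E°₃ = (2×+0.12 + 2×-0.11) / 4 = (+0.020) / 4 = +0.005 V.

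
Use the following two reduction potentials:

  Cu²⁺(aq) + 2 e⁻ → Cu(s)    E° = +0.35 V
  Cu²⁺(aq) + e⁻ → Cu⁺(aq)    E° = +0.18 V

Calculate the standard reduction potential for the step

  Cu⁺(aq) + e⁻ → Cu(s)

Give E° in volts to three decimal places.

Sequential free energies add, so n₃E°₃ = n₁E°₁ + n₂E°₂.
With n₃ = 2, and the known step contributing 1×(+0.18) V, the unknown satisfies 1·E° = 2×(+0.35) − 1×(+0.18) = +0.520.
E° = +0.520 / 1 = +0.520 V.

+0.520 V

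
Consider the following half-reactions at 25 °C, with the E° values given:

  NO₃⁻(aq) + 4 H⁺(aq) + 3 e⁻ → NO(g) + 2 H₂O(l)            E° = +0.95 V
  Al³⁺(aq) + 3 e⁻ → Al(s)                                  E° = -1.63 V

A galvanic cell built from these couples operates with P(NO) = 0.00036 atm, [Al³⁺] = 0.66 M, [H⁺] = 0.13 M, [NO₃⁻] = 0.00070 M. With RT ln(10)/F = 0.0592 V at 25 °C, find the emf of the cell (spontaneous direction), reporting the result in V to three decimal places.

+2.519 V

NO₃⁻/NO is the cathode (higher E°), Al³⁺/Al the anode: E°cell = +0.95 − (-1.63) = +2.58 V, n = 3.
Overall: NO₃⁻(aq) + 4 H⁺(aq) + Al(s) → NO(g) + 2 H₂O(l) + Al³⁺(aq)
Q = P(NO)·[Al³⁺] / ([NO₃⁻]·[H⁺]^4); log Q = 3.075.
E = E° − (0.0592/n) log Q = +2.58 − (0.0592/3)(3.075) = +2.519 V.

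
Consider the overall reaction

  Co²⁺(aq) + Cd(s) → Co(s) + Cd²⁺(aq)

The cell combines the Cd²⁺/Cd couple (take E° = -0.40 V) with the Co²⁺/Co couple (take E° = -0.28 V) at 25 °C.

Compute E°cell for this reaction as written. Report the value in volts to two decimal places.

The Co²⁺/Co couple has the higher reduction potential, so it is the cathode; Cd²⁺/Cd is oxidised at the anode.
E°cell = E°(cathode) − E°(anode) = (-0.28) − (-0.40) = +0.12 V.
Since E°cell > 0, the reaction is spontaneous under standard conditions.

+0.12 V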